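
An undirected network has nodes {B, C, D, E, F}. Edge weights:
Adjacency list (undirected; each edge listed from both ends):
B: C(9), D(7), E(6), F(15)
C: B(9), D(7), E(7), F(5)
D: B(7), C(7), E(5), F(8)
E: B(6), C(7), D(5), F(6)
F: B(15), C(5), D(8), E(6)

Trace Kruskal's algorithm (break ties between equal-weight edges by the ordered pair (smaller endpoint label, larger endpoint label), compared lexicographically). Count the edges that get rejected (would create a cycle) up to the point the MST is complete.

Kruskal: consider edges lightest-first.
C–F (5): add. Components now {B} {C,F} {D} {E}
D–E (5): add. Components now {B} {C,F} {D,E}
B–E (6): add. Components now {B,D,E} {C,F}
E–F (6): add. Components now {B,C,D,E,F}
Edges rejected before the tree was complete: 0.

0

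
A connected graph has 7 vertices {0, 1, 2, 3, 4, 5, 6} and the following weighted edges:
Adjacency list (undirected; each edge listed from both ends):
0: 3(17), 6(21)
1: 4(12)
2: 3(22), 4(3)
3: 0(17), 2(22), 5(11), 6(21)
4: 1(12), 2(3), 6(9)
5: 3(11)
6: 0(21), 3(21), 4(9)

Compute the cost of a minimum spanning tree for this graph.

Prim's algorithm from 1:
Step 1: cheapest edge leaving the tree is 1 4 (12); add 4.
Step 2: cheapest edge leaving the tree is 2 4 (3); add 2.
Step 3: cheapest edge leaving the tree is 4 6 (9); add 6.
Step 4: cheapest edge leaving the tree is 0 6 (21); add 0.
Step 5: cheapest edge leaving the tree is 0 3 (17); add 3.
Step 6: cheapest edge leaving the tree is 3 5 (11); add 5.
MST edges: 1 4, 2 4, 4 6, 0 6, 0 3, 3 5; total weight 12+3+9+21+17+11 = 73.

73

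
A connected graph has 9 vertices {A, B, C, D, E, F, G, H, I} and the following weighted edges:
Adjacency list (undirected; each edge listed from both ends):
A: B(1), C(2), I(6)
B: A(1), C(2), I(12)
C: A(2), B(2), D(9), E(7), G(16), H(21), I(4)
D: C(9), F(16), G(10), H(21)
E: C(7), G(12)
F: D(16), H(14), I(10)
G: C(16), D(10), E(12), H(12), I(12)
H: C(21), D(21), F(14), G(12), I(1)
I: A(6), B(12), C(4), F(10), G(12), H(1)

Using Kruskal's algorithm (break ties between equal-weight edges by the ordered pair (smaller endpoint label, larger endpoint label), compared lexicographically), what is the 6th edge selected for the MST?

Sort edges by weight, then run Kruskal:
A-B (1): add — endpoints in different components.
H-I (1): add — endpoints in different components.
A-C (2): add — endpoints in different components.
B-C (2): skip — B and C already connected.
C-I (4): add — endpoints in different components.
A-I (6): skip — A and I already connected.
C-E (7): add — endpoints in different components.
C-D (9): add — endpoints in different components.
D-G (10): add — endpoints in different components.
F-I (10): add — endpoints in different components.
The 6th edge added is C-D.

C-D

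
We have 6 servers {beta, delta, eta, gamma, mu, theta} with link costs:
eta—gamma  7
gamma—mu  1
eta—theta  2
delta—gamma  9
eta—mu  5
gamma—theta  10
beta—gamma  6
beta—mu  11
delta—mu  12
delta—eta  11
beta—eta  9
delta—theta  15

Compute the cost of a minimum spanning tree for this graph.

23

Prim's algorithm from theta:
Step 1: frontier [eta—theta 2, gamma—theta 10, delta—theta 15] → take eta—theta (2); add eta.
Step 2: frontier [eta—mu 5, eta—gamma 7, beta—eta 9, delta—eta 11, gamma—theta 10, delta—theta 15] → take eta—mu (5); add mu.
Step 3: frontier [eta—gamma 7, beta—eta 9, delta—eta 11, gamma—mu 1, beta—mu 11, delta—mu 12, gamma—theta 10, delta—theta 15] → take gamma—mu (1); add gamma.
Step 4: frontier [beta—eta 9, delta—eta 11, beta—gamma 6, delta—gamma 9, beta—mu 11, delta—mu 12, delta—theta 15] → take beta—gamma (6); add beta.
Step 5: frontier [delta—eta 11, delta—gamma 9, delta—mu 12, delta—theta 15] → take delta—gamma (9); add delta.
MST edges: eta—theta, eta—mu, gamma—mu, beta—gamma, delta—gamma; total weight 2+5+1+6+9 = 23.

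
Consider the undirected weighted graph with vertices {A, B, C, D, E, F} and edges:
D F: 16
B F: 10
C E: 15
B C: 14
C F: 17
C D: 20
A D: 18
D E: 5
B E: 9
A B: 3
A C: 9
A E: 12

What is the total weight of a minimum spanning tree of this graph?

Grow the tree from E using Prim:
Step 1: cheapest edge leaving the tree is D E (5); add D.
Step 2: cheapest edge leaving the tree is B E (9); add B.
Step 3: cheapest edge leaving the tree is A B (3); add A.
Step 4: cheapest edge leaving the tree is A C (9); add C.
Step 5: cheapest edge leaving the tree is B F (10); add F.
MST edges: D E, B E, A B, A C, B F; total weight 5+9+3+9+10 = 36.

36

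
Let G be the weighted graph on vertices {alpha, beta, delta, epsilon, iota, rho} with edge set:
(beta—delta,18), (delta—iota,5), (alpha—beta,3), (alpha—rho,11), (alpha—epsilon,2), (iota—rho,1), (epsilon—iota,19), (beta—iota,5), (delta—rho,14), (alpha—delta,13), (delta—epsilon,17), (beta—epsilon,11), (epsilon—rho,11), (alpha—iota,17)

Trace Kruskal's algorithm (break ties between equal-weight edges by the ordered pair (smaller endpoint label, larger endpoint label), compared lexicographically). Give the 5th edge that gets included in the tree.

Kruskal's algorithm — process edges by increasing weight (ties by edge label):
iota—rho (1): add — endpoints in different components.
alpha—epsilon (2): add — endpoints in different components.
alpha—beta (3): add — endpoints in different components.
beta—iota (5): add — endpoints in different components.
delta—iota (5): add — endpoints in different components.
The 5th edge added is delta—iota.

delta-iota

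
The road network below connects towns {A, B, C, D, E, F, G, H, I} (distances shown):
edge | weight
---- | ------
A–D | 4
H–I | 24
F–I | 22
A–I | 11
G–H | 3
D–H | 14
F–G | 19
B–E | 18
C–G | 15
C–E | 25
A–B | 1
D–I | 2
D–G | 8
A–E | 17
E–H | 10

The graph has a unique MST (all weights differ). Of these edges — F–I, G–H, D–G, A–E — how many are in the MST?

Kruskal's algorithm — process edges by increasing weight (ties by edge label):
A–B (1): add — endpoints in different components.
D–I (2): add — endpoints in different components.
G–H (3): add — endpoints in different components.
A–D (4): add — endpoints in different components.
D–G (8): add — endpoints in different components.
E–H (10): add — endpoints in different components.
A–I (11): skip — A and I already connected.
D–H (14): skip — D and H already connected.
C–G (15): add — endpoints in different components.
A–E (17): skip — A and E already connected.
B–E (18): skip — B and E already connected.
F–G (19): add — endpoints in different components.
MST edge set: {A–B, D–I, G–H, A–D, D–G, E–H, C–G, F–G}.
Of the listed edges, {G–H, D–G} are in the MST → 2.

2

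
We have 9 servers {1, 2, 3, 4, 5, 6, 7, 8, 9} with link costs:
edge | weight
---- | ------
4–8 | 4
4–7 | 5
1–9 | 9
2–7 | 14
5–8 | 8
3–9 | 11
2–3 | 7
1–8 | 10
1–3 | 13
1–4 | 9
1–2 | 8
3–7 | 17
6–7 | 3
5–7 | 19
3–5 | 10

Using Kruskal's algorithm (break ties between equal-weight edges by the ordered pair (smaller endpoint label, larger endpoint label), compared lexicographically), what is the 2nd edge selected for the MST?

Kruskal: consider edges lightest-first.
6–7 (3): add — endpoints in different components.
4–8 (4): add — endpoints in different components.
4–7 (5): add — endpoints in different components.
2–3 (7): add — endpoints in different components.
1–2 (8): add — endpoints in different components.
5–8 (8): add — endpoints in different components.
1–4 (9): add — endpoints in different components.
1–9 (9): add — endpoints in different components.
The 2nd edge added is 4–8.

4-8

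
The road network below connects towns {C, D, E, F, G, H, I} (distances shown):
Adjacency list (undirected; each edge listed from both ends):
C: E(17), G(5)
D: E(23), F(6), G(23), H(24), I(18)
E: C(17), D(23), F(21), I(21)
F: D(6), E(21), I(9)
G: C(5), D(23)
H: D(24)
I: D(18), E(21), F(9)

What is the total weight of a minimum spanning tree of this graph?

Prim's algorithm from C:
Step 1: cheapest edge leaving the tree is C-G (5); add G.
Step 2: cheapest edge leaving the tree is C-E (17); add E.
Step 3: cheapest edge leaving the tree is E-F (21); add F.
Step 4: cheapest edge leaving the tree is D-F (6); add D.
Step 5: cheapest edge leaving the tree is F-I (9); add I.
Step 6: cheapest edge leaving the tree is D-H (24); add H.
MST edges: C-G, C-E, E-F, D-F, F-I, D-H; total weight 5+17+21+6+9+24 = 82.

82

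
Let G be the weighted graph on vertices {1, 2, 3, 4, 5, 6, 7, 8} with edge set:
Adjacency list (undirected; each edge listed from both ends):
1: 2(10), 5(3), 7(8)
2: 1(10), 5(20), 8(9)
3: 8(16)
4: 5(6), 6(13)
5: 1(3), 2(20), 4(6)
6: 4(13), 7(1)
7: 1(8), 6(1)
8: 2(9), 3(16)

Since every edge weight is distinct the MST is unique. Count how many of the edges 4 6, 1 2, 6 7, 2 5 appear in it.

Sort edges by weight, then run Kruskal:
6 7 (1): add — endpoints in different components.
1 5 (3): add — endpoints in different components.
4 5 (6): add — endpoints in different components.
1 7 (8): add — endpoints in different components.
2 8 (9): add — endpoints in different components.
1 2 (10): add — endpoints in different components.
4 6 (13): skip — 4 and 6 already connected.
3 8 (16): add — endpoints in different components.
MST edge set: {6 7, 1 5, 4 5, 1 7, 2 8, 1 2, 3 8}.
Of the listed edges, {1 2, 6 7} are in the MST → 2.

2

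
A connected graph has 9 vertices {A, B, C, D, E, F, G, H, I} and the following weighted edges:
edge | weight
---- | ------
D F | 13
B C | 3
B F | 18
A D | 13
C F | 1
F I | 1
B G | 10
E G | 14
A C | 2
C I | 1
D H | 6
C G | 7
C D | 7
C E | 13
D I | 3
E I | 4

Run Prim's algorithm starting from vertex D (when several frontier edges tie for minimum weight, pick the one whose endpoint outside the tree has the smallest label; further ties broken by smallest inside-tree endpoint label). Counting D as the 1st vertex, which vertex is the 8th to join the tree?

Prim's algorithm from D:
Step 1: cheapest edge leaving the tree is D I (3); add I.
Step 2: cheapest edge leaving the tree is C I (1); add C.
Step 3: cheapest edge leaving the tree is C F (1); add F.
Step 4: cheapest edge leaving the tree is A C (2); add A.
Step 5: cheapest edge leaving the tree is B C (3); add B.
Step 6: cheapest edge leaving the tree is E I (4); add E.
Step 7: cheapest edge leaving the tree is D H (6); add H.
Step 8: cheapest edge leaving the tree is C G (7); add G.
Vertex order: D, I, C, F, A, B, E, H, G. The 8th vertex is H.

H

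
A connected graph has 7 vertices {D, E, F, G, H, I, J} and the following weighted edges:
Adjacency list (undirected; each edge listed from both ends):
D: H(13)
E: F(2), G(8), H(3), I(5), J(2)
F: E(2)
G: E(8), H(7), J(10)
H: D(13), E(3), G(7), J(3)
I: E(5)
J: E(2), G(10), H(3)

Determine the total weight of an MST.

32

Grow the tree from E using Prim:
Step 1: cheapest edge leaving the tree is E—F (2); add F.
Step 2: cheapest edge leaving the tree is E—J (2); add J.
Step 3: cheapest edge leaving the tree is E—H (3); add H.
Step 4: cheapest edge leaving the tree is E—I (5); add I.
Step 5: cheapest edge leaving the tree is G—H (7); add G.
Step 6: cheapest edge leaving the tree is D—H (13); add D.
MST edges: E—F, E—J, E—H, E—I, G—H, D—H; total weight 2+2+3+5+7+13 = 32.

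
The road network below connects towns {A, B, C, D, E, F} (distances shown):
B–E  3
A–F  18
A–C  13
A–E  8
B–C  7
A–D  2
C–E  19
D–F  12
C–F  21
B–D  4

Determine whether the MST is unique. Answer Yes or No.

Yes

Kruskal's algorithm — process edges by increasing weight (ties by edge label):
A–D (2): add — endpoints in different components.
B–E (3): add — endpoints in different components.
B–D (4): add — endpoints in different components.
B–C (7): add — endpoints in different components.
A–E (8): skip — A and E already connected.
D–F (12): add — endpoints in different components.
Every non-tree edge has weight strictly greater than the heaviest edge on the tree path between its endpoints, so the MST is unique.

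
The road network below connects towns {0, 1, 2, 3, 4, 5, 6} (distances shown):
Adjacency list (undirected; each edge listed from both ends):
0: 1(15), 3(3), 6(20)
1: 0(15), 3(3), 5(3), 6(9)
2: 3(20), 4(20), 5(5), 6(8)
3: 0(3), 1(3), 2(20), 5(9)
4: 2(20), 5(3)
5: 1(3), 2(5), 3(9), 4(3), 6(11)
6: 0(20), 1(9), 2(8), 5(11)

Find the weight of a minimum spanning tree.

Prim's algorithm from 4:
Step 1: cheapest edge leaving the tree is 4–5 (3); add 5.
Step 2: cheapest edge leaving the tree is 1–5 (3); add 1.
Step 3: cheapest edge leaving the tree is 1–3 (3); add 3.
Step 4: cheapest edge leaving the tree is 0–3 (3); add 0.
Step 5: cheapest edge leaving the tree is 2–5 (5); add 2.
Step 6: cheapest edge leaving the tree is 2–6 (8); add 6.
MST edges: 4–5, 1–5, 1–3, 0–3, 2–5, 2–6; total weight 3+3+3+3+5+8 = 25.

25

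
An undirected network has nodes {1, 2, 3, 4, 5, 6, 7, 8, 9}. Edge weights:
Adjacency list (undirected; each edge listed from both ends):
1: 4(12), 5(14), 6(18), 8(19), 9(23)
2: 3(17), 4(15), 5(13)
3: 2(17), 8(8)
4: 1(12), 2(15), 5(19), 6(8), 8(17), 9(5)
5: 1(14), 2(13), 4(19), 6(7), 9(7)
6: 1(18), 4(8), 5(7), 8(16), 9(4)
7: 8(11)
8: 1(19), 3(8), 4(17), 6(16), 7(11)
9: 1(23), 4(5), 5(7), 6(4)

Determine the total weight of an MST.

76

Sort edges by weight, then run Kruskal:
6 9 (4): add — endpoints in different components.
4 9 (5): add — endpoints in different components.
5 6 (7): add — endpoints in different components.
5 9 (7): skip — 5 and 9 already connected.
3 8 (8): add — endpoints in different components.
4 6 (8): skip — 4 and 6 already connected.
7 8 (11): add — endpoints in different components.
1 4 (12): add — endpoints in different components.
2 5 (13): add — endpoints in different components.
1 5 (14): skip — 1 and 5 already connected.
2 4 (15): skip — 2 and 4 already connected.
6 8 (16): add — endpoints in different components.
MST edges: 6 9, 4 9, 5 6, 3 8, 7 8, 1 4, 2 5, 6 8; total weight 4+5+7+8+11+12+13+16 = 76.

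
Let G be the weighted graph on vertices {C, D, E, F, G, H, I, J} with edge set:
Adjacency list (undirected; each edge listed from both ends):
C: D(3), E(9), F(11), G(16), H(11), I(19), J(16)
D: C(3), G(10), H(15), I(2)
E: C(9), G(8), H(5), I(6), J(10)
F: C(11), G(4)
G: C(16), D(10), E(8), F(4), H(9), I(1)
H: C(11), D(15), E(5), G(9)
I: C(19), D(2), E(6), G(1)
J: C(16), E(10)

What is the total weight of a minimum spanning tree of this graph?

Prim's algorithm from F:
Step 1: cheapest edge leaving the tree is F-G (4); add G.
Step 2: cheapest edge leaving the tree is G-I (1); add I.
Step 3: cheapest edge leaving the tree is D-I (2); add D.
Step 4: cheapest edge leaving the tree is C-D (3); add C.
Step 5: cheapest edge leaving the tree is E-I (6); add E.
Step 6: cheapest edge leaving the tree is E-H (5); add H.
Step 7: cheapest edge leaving the tree is E-J (10); add J.
MST edges: F-G, G-I, D-I, C-D, E-I, E-H, E-J; total weight 4+1+2+3+6+5+10 = 31.

31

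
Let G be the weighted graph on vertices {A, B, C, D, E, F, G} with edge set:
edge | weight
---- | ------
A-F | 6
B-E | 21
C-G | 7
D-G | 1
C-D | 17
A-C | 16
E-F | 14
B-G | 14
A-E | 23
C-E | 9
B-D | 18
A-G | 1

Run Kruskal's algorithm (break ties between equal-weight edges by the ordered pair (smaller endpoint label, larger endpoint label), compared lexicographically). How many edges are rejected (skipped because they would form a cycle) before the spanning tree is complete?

Kruskal: consider edges lightest-first.
A-G (1): add. Components now {A,G} {B} {C} {D} {E} {F}
D-G (1): add. Components now {A,D,G} {B} {C} {E} {F}
A-F (6): add. Components now {A,D,F,G} {B} {C} {E}
C-G (7): add. Components now {A,C,D,F,G} {B} {E}
C-E (9): add. Components now {A,C,D,E,F,G} {B}
B-G (14): add. Components now {A,B,C,D,E,F,G}
Edges rejected before the tree was complete: 0.

0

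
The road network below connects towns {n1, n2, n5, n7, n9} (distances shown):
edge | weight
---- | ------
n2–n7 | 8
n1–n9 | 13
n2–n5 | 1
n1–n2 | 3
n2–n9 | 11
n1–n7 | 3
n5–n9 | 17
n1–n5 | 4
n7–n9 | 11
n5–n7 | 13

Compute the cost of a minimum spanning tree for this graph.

18

Prim's algorithm from n9:
Step 1: cheapest edge leaving the tree is n2–n9 (11); add n2.
Step 2: cheapest edge leaving the tree is n2–n5 (1); add n5.
Step 3: cheapest edge leaving the tree is n1–n2 (3); add n1.
Step 4: cheapest edge leaving the tree is n1–n7 (3); add n7.
MST edges: n2–n9, n2–n5, n1–n2, n1–n7; total weight 11+1+3+3 = 18.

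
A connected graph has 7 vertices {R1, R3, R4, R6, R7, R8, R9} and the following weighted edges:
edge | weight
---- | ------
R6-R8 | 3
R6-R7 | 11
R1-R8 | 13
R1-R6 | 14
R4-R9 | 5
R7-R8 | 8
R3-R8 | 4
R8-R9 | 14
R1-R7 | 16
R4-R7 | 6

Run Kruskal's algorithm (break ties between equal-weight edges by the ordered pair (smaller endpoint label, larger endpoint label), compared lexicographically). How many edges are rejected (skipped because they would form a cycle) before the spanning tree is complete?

1

Sort edges by weight, then run Kruskal:
R6-R8 (3): add. Components now {R4} {R1} {R7} {R3} {R6,R8} {R9}
R3-R8 (4): add. Components now {R4} {R1} {R7} {R3,R6,R8} {R9}
R4-R9 (5): add. Components now {R4,R9} {R1} {R7} {R3,R6,R8}
R4-R7 (6): add. Components now {R4,R7,R9} {R1} {R3,R6,R8}
R7-R8 (8): add. Components now {R3,R4,R6,R7,R8,R9} {R1}
R6-R7 (11): skip — R7 and R6 already connected.
R1-R8 (13): add. Components now {R1,R3,R4,R6,R7,R8,R9}
Edges rejected before the tree was complete: 1.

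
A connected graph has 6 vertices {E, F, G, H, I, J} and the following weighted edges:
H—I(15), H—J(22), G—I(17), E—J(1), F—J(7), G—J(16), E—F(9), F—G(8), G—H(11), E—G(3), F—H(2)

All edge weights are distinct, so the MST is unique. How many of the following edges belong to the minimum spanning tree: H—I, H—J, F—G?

1

Kruskal: consider edges lightest-first.
E—J (1): add. Components now {E,J} {F} {G} {H} {I}
F—H (2): add. Components now {E,J} {F,H} {G} {I}
E—G (3): add. Components now {E,G,J} {F,H} {I}
F—J (7): add. Components now {E,F,G,H,J} {I}
F—G (8): skip — F and G already connected.
E—F (9): skip — E and F already connected.
G—H (11): skip — G and H already connected.
H—I (15): add. Components now {E,F,G,H,I,J}
MST edge set: {E—J, F—H, E—G, F—J, H—I}.
Of the listed edges, {H—I} are in the MST → 1.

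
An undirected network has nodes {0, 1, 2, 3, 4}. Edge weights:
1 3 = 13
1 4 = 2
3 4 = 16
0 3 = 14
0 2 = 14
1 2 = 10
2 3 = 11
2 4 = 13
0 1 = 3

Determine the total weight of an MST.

Sort edges by weight, then run Kruskal:
1 4 (2): add. Components now {0} {1,4} {2} {3}
0 1 (3): add. Components now {0,1,4} {2} {3}
1 2 (10): add. Components now {0,1,2,4} {3}
2 3 (11): add. Components now {0,1,2,3,4}
MST edges: 1 4, 0 1, 1 2, 2 3; total weight 2+3+10+11 = 26.

26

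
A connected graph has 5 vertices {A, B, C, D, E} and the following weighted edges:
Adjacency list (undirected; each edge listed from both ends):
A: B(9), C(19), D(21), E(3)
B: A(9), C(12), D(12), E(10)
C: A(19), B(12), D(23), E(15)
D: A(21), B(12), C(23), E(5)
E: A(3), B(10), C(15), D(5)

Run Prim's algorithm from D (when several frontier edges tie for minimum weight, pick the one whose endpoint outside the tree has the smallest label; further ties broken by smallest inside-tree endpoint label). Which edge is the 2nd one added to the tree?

Prim, starting at D.
Step 1: cheapest edge leaving the tree is D E (5); add E.
Step 2: cheapest edge leaving the tree is A E (3); add A.
Step 3: cheapest edge leaving the tree is A B (9); add B.
Step 4: cheapest edge leaving the tree is B C (12); add C.
The 2nd edge added is A E.

A-E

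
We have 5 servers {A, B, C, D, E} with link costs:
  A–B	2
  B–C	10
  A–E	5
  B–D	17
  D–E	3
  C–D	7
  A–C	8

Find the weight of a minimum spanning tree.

17

Kruskal: consider edges lightest-first.
A–B (2): add. Components now {A,B} {C} {D} {E}
D–E (3): add. Components now {A,B} {C} {D,E}
A–E (5): add. Components now {A,B,D,E} {C}
C–D (7): add. Components now {A,B,C,D,E}
MST edges: A–B, D–E, A–E, C–D; total weight 2+3+5+7 = 17.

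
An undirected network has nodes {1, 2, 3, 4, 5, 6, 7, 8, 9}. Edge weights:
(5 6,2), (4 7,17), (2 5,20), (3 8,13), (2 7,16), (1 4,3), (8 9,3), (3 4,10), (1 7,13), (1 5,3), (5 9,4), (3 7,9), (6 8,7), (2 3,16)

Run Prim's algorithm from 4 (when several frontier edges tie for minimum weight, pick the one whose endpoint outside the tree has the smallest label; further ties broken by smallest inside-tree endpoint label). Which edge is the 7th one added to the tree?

3-7

Grow the tree from 4 using Prim:
Step 1: frontier [1 4 3, 3 4 10, 4 7 17] → take 1 4 (3); add 1.
Step 2: frontier [1 5 3, 1 7 13, 3 4 10, 4 7 17] → take 1 5 (3); add 5.
Step 3: frontier [1 7 13, 3 4 10, 4 7 17, 5 6 2, 5 9 4, 2 5 20] → take 5 6 (2); add 6.
Step 4: frontier [1 7 13, 3 4 10, 4 7 17, 5 9 4, 2 5 20, 6 8 7] → take 5 9 (4); add 9.
Step 5: frontier [1 7 13, 3 4 10, 4 7 17, 2 5 20, 6 8 7, 8 9 3] → take 8 9 (3); add 8.
Step 6: frontier [1 7 13, 3 4 10, 4 7 17, 2 5 20, 3 8 13] → take 3 4 (10); add 3.
Step 7: frontier [1 7 13, 3 7 9, 2 3 16, 4 7 17, 2 5 20] → take 3 7 (9); add 7.
Step 8: frontier [2 3 16, 2 5 20, 2 7 16] → take 2 3 (16); add 2.
The 7th edge added is 3 7.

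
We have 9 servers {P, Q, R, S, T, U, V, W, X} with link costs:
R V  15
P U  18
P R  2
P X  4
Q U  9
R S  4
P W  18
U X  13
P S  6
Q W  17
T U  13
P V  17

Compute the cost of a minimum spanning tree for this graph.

77

Grow the tree from U using Prim:
Step 1: frontier [Q U 9, T U 13, U X 13, P U 18] → take Q U (9); add Q.
Step 2: frontier [Q W 17, T U 13, U X 13, P U 18] → take T U (13); add T.
Step 3: frontier [Q W 17, U X 13, P U 18] → take U X (13); add X.
Step 4: frontier [Q W 17, P U 18, P X 4] → take P X (4); add P.
Step 5: frontier [P R 2, P S 6, P V 17, P W 18, Q W 17] → take P R (2); add R.
Step 6: frontier [P S 6, P V 17, P W 18, Q W 17, R S 4, R V 15] → take R S (4); add S.
Step 7: frontier [P V 17, P W 18, Q W 17, R V 15] → take R V (15); add V.
Step 8: frontier [P W 18, Q W 17] → take Q W (17); add W.
MST edges: Q U, T U, U X, P X, P R, R S, R V, Q W; total weight 9+13+13+4+2+4+15+17 = 77.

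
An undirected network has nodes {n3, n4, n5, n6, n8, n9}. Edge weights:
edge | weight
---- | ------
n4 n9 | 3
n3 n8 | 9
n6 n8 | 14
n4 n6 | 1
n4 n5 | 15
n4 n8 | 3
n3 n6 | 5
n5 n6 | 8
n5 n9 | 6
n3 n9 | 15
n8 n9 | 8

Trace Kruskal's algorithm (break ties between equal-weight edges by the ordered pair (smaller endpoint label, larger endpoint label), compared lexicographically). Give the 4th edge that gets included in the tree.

n3-n6

Kruskal: consider edges lightest-first.
n4 n6 (1): add — endpoints in different components.
n4 n8 (3): add — endpoints in different components.
n4 n9 (3): add — endpoints in different components.
n3 n6 (5): add — endpoints in different components.
n5 n9 (6): add — endpoints in different components.
The 4th edge added is n3 n6.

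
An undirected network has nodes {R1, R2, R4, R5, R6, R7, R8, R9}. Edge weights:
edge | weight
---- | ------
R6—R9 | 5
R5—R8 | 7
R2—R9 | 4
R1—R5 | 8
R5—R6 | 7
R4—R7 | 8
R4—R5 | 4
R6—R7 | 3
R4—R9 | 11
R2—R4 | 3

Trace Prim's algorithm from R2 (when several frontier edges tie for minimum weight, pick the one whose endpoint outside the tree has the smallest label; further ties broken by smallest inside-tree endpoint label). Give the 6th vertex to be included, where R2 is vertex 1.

Prim, starting at R2.
Step 1: cheapest edge leaving the tree is R2—R4 (3); add R4.
Step 2: cheapest edge leaving the tree is R4—R5 (4); add R5.
Step 3: cheapest edge leaving the tree is R2—R9 (4); add R9.
Step 4: cheapest edge leaving the tree is R6—R9 (5); add R6.
Step 5: cheapest edge leaving the tree is R6—R7 (3); add R7.
Step 6: cheapest edge leaving the tree is R5—R8 (7); add R8.
Step 7: cheapest edge leaving the tree is R1—R5 (8); add R1.
Vertex order: R2, R4, R5, R9, R6, R7, R8, R1. The 6th vertex is R7.

R7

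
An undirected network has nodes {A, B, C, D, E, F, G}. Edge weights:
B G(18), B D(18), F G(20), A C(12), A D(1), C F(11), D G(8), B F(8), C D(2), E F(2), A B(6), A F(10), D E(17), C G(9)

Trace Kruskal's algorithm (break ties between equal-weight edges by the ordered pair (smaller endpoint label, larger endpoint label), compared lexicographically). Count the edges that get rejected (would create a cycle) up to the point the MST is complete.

Kruskal's algorithm — process edges by increasing weight (ties by edge label):
A D (1): add — endpoints in different components.
C D (2): add — endpoints in different components.
E F (2): add — endpoints in different components.
A B (6): add — endpoints in different components.
B F (8): add — endpoints in different components.
D G (8): add — endpoints in different components.
Edges rejected before the tree was complete: 0.

0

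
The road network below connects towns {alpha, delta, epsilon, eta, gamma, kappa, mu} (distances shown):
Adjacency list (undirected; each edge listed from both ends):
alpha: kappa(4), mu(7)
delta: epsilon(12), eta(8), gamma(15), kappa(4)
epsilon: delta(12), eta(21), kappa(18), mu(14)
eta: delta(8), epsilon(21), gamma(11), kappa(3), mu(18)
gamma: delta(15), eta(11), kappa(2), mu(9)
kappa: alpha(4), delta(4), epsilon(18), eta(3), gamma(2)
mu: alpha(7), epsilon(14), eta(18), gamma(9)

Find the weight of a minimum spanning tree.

Prim's algorithm from alpha:
Step 1: cheapest edge leaving the tree is alpha–kappa (4); add kappa.
Step 2: cheapest edge leaving the tree is gamma–kappa (2); add gamma.
Step 3: cheapest edge leaving the tree is eta–kappa (3); add eta.
Step 4: cheapest edge leaving the tree is delta–kappa (4); add delta.
Step 5: cheapest edge leaving the tree is alpha–mu (7); add mu.
Step 6: cheapest edge leaving the tree is delta–epsilon (12); add epsilon.
MST edges: alpha–kappa, gamma–kappa, eta–kappa, delta–kappa, alpha–mu, delta–epsilon; total weight 4+2+3+4+7+12 = 32.

32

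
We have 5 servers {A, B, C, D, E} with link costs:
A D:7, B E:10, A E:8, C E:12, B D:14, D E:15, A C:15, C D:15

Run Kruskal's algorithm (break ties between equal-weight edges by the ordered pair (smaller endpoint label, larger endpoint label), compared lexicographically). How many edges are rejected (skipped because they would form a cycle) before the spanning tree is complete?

Kruskal: consider edges lightest-first.
A D (7): add — endpoints in different components.
A E (8): add — endpoints in different components.
B E (10): add — endpoints in different components.
C E (12): add — endpoints in different components.
Edges rejected before the tree was complete: 0.

0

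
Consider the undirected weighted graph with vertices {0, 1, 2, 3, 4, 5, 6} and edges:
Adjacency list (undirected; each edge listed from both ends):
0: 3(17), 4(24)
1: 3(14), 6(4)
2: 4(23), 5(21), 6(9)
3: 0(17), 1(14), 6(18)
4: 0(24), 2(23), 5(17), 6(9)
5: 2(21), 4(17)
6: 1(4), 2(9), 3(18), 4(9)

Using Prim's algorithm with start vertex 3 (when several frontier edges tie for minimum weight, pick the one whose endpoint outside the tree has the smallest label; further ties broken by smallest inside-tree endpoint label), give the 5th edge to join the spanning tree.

Prim, starting at 3.
Step 1: cheapest edge leaving the tree is 1–3 (14); add 1.
Step 2: cheapest edge leaving the tree is 1–6 (4); add 6.
Step 3: cheapest edge leaving the tree is 2–6 (9); add 2.
Step 4: cheapest edge leaving the tree is 4–6 (9); add 4.
Step 5: cheapest edge leaving the tree is 0–3 (17); add 0.
Step 6: cheapest edge leaving the tree is 4–5 (17); add 5.
The 5th edge added is 0–3.

0-3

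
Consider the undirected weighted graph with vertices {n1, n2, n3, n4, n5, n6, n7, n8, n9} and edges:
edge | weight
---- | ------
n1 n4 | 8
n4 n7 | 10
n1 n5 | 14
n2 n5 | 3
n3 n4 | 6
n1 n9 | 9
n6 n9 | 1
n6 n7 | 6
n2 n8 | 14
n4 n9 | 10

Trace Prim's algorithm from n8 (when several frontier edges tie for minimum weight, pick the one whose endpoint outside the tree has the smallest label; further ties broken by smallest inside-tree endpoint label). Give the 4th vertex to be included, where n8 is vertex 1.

n1

Prim, starting at n8.
Step 1: cheapest edge leaving the tree is n2 n8 (14); add n2.
Step 2: cheapest edge leaving the tree is n2 n5 (3); add n5.
Step 3: cheapest edge leaving the tree is n1 n5 (14); add n1.
Step 4: cheapest edge leaving the tree is n1 n4 (8); add n4.
Step 5: cheapest edge leaving the tree is n3 n4 (6); add n3.
Step 6: cheapest edge leaving the tree is n1 n9 (9); add n9.
Step 7: cheapest edge leaving the tree is n6 n9 (1); add n6.
Step 8: cheapest edge leaving the tree is n6 n7 (6); add n7.
Vertex order: n8, n2, n5, n1, n4, n3, n9, n6, n7. The 4th vertex is n1.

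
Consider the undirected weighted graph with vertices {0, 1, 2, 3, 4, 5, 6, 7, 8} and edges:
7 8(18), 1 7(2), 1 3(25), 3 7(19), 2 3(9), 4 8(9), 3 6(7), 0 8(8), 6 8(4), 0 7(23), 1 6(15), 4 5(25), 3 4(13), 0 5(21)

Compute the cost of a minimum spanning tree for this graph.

Prim, starting at 3.
Step 1: cheapest edge leaving the tree is 3 6 (7); add 6.
Step 2: cheapest edge leaving the tree is 6 8 (4); add 8.
Step 3: cheapest edge leaving the tree is 0 8 (8); add 0.
Step 4: cheapest edge leaving the tree is 2 3 (9); add 2.
Step 5: cheapest edge leaving the tree is 4 8 (9); add 4.
Step 6: cheapest edge leaving the tree is 1 6 (15); add 1.
Step 7: cheapest edge leaving the tree is 1 7 (2); add 7.
Step 8: cheapest edge leaving the tree is 0 5 (21); add 5.
MST edges: 3 6, 6 8, 0 8, 2 3, 4 8, 1 6, 1 7, 0 5; total weight 7+4+8+9+9+15+2+21 = 75.

75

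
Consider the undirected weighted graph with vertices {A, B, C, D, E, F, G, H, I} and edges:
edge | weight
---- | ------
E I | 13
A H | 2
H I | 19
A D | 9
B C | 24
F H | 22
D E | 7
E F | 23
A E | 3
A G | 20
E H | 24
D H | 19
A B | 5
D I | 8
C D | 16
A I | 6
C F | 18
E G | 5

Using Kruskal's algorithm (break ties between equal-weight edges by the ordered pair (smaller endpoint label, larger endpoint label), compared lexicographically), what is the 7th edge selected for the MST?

C-D

Kruskal's algorithm — process edges by increasing weight (ties by edge label):
A H (2): add — endpoints in different components.
A E (3): add — endpoints in different components.
A B (5): add — endpoints in different components.
E G (5): add — endpoints in different components.
A I (6): add — endpoints in different components.
D E (7): add — endpoints in different components.
D I (8): skip — D and I already connected.
A D (9): skip — A and D already connected.
E I (13): skip — E and I already connected.
C D (16): add — endpoints in different components.
C F (18): add — endpoints in different components.
The 7th edge added is C D.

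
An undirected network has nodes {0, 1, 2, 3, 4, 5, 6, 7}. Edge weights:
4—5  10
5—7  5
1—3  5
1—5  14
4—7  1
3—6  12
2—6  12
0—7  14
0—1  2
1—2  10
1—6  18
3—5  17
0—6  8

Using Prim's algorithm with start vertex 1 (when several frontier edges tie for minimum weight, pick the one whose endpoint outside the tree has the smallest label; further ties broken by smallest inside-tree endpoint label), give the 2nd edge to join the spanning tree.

Prim's algorithm from 1:
Step 1: frontier [0—1 2, 1—3 5, 1—2 10, 1—5 14, 1—6 18] → take 0—1 (2); add 0.
Step 2: frontier [0—6 8, 0—7 14, 1—3 5, 1—2 10, 1—5 14, 1—6 18] → take 1—3 (5); add 3.
Step 3: frontier [0—6 8, 0—7 14, 1—2 10, 1—5 14, 1—6 18, 3—6 12, 3—5 17] → take 0—6 (8); add 6.
Step 4: frontier [0—7 14, 1—2 10, 1—5 14, 3—5 17, 2—6 12] → take 1—2 (10); add 2.
Step 5: frontier [0—7 14, 1—5 14, 3—5 17] → take 1—5 (14); add 5.
Step 6: frontier [0—7 14, 5—7 5, 4—5 10] → take 5—7 (5); add 7.
Step 7: frontier [4—5 10, 4—7 1] → take 4—7 (1); add 4.
The 2nd edge added is 1—3.

1-3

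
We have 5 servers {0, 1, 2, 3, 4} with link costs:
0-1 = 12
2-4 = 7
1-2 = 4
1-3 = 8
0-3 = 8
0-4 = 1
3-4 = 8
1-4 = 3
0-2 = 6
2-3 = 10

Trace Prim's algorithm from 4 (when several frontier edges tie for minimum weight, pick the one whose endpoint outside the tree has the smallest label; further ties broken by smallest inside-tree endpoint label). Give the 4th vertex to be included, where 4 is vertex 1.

2

Prim, starting at 4.
Step 1: frontier [0-4 1, 1-4 3, 2-4 7, 3-4 8] → take 0-4 (1); add 0.
Step 2: frontier [0-2 6, 0-3 8, 0-1 12, 1-4 3, 2-4 7, 3-4 8] → take 1-4 (3); add 1.
Step 3: frontier [0-2 6, 0-3 8, 1-2 4, 1-3 8, 2-4 7, 3-4 8] → take 1-2 (4); add 2.
Step 4: frontier [0-3 8, 1-3 8, 2-3 10, 3-4 8] → take 0-3 (8); add 3.
Vertex order: 4, 0, 1, 2, 3. The 4th vertex is 2.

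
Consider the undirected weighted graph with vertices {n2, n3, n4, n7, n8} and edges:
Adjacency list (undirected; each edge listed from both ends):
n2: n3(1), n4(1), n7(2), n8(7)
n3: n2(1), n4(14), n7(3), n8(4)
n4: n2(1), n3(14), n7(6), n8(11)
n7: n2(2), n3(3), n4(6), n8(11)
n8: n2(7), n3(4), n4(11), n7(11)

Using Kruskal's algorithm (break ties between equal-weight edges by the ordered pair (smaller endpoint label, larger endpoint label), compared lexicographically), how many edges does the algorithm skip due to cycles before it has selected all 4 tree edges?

1

Kruskal's algorithm — process edges by increasing weight (ties by edge label):
n2-n3 (1): add — endpoints in different components.
n2-n4 (1): add — endpoints in different components.
n2-n7 (2): add — endpoints in different components.
n3-n7 (3): skip — n3 and n7 already connected.
n3-n8 (4): add — endpoints in different components.
Edges rejected before the tree was complete: 1.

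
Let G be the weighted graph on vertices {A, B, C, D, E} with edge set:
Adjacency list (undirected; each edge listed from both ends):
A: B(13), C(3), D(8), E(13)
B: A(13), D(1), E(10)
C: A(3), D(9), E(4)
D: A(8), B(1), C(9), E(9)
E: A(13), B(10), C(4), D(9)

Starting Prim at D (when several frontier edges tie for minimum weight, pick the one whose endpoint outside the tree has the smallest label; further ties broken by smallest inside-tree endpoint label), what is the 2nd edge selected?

A-D

Prim, starting at D.
Step 1: frontier [B–D 1, A–D 8, C–D 9, D–E 9] → take B–D (1); add B.
Step 2: frontier [B–E 10, A–B 13, A–D 8, C–D 9, D–E 9] → take A–D (8); add A.
Step 3: frontier [A–C 3, A–E 13, B–E 10, C–D 9, D–E 9] → take A–C (3); add C.
Step 4: frontier [A–E 13, B–E 10, C–E 4, D–E 9] → take C–E (4); add E.
The 2nd edge added is A–D.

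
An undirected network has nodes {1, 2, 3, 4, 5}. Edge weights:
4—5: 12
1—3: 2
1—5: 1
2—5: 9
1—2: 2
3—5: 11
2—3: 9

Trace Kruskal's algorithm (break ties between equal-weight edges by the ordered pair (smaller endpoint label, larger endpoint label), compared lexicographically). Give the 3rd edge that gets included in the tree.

Kruskal's algorithm — process edges by increasing weight (ties by edge label):
1—5 (1): add. Components now {1,5} {2} {3} {4}
1—2 (2): add. Components now {1,2,5} {3} {4}
1—3 (2): add. Components now {1,2,3,5} {4}
2—3 (9): skip — 2 and 3 already connected.
2—5 (9): skip — 2 and 5 already connected.
3—5 (11): skip — 3 and 5 already connected.
4—5 (12): add. Components now {1,2,3,4,5}
The 3rd edge added is 1—3.

1-3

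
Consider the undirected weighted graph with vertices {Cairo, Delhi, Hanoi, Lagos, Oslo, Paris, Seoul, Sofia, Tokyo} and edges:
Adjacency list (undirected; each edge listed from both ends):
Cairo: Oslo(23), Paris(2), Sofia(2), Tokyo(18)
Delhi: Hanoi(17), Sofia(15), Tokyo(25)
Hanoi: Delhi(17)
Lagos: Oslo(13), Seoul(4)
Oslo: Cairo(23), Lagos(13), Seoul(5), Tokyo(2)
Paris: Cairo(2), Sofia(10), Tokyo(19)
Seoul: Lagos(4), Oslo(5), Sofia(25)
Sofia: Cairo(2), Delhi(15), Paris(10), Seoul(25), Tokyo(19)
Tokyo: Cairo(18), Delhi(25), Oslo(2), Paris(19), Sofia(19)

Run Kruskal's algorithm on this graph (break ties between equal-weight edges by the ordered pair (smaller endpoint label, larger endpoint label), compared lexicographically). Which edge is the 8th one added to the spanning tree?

Sort edges by weight, then run Kruskal:
Cairo Paris (2): add — endpoints in different components.
Cairo Sofia (2): add — endpoints in different components.
Oslo Tokyo (2): add — endpoints in different components.
Lagos Seoul (4): add — endpoints in different components.
Oslo Seoul (5): add — endpoints in different components.
Paris Sofia (10): skip — Paris and Sofia already connected.
Lagos Oslo (13): skip — Oslo and Lagos already connected.
Delhi Sofia (15): add — endpoints in different components.
Delhi Hanoi (17): add — endpoints in different components.
Cairo Tokyo (18): add — endpoints in different components.
The 8th edge added is Cairo Tokyo.

Cairo-Tokyo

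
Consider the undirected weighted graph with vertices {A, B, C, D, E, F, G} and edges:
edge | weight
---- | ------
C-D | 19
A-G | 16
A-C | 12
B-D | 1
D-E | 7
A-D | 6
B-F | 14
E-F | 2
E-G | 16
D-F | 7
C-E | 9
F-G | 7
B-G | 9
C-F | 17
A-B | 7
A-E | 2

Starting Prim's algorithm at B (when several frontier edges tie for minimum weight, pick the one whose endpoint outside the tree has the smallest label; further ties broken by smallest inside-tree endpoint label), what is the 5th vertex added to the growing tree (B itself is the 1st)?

Prim, starting at B.
Step 1: cheapest edge leaving the tree is B-D (1); add D.
Step 2: cheapest edge leaving the tree is A-D (6); add A.
Step 3: cheapest edge leaving the tree is A-E (2); add E.
Step 4: cheapest edge leaving the tree is E-F (2); add F.
Step 5: cheapest edge leaving the tree is F-G (7); add G.
Step 6: cheapest edge leaving the tree is C-E (9); add C.
Vertex order: B, D, A, E, F, G, C. The 5th vertex is F.

F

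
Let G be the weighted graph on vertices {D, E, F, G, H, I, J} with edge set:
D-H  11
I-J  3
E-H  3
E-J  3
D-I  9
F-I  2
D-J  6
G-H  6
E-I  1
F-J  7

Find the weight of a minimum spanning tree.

21

Kruskal's algorithm — process edges by increasing weight (ties by edge label):
E-I (1): add. Components now {D} {E,I} {F} {G} {H} {J}
F-I (2): add. Components now {D} {E,F,I} {G} {H} {J}
E-H (3): add. Components now {D} {E,F,H,I} {G} {J}
E-J (3): add. Components now {D} {E,F,H,I,J} {G}
I-J (3): skip — I and J already connected.
D-J (6): add. Components now {D,E,F,H,I,J} {G}
G-H (6): add. Components now {D,E,F,G,H,I,J}
MST edges: E-I, F-I, E-H, E-J, D-J, G-H; total weight 1+2+3+3+6+6 = 21.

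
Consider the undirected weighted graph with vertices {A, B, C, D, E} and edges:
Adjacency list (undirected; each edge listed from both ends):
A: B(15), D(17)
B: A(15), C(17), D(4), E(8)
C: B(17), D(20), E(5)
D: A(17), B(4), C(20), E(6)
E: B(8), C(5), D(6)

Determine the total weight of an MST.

Sort edges by weight, then run Kruskal:
B–D (4): add — endpoints in different components.
C–E (5): add — endpoints in different components.
D–E (6): add — endpoints in different components.
B–E (8): skip — B and E already connected.
A–B (15): add — endpoints in different components.
MST edges: B–D, C–E, D–E, A–B; total weight 4+5+6+15 = 30.

30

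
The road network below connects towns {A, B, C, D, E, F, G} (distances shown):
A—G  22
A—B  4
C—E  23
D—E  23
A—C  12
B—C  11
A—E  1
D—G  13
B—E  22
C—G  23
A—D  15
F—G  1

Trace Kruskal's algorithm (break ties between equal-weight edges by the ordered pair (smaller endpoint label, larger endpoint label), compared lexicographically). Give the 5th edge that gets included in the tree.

Sort edges by weight, then run Kruskal:
A—E (1): add. Components now {A,E} {B} {C} {D} {F} {G}
F—G (1): add. Components now {A,E} {B} {C} {D} {F,G}
A—B (4): add. Components now {A,B,E} {C} {D} {F,G}
B—C (11): add. Components now {A,B,C,E} {D} {F,G}
A—C (12): skip — A and C already connected.
D—G (13): add. Components now {A,B,C,E} {D,F,G}
A—D (15): add. Components now {A,B,C,D,E,F,G}
The 5th edge added is D—G.

D-G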